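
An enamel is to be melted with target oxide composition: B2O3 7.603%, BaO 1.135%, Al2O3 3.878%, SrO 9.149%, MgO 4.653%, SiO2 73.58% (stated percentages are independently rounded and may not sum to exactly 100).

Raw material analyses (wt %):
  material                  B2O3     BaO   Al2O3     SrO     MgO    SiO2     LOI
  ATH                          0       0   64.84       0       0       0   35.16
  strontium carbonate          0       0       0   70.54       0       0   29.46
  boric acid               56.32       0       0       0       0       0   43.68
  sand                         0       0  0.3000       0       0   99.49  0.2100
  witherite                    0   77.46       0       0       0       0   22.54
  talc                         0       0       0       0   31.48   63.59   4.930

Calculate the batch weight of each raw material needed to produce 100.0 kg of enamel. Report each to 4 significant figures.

Batch per 100.0 kg enamel:
  ATH: 5.682 kg
  strontium carbonate: 12.97 kg
  boric acid: 13.50 kg
  sand: 64.51 kg
  witherite: 1.465 kg
  talc: 14.78 kg
Total batch = 112.9 kg; LOI loss = 12.91 kg; yield = 88.57%

Each numeric step maintains exact precision from first step to last; mid-chain values are displayed with 4-significant-digit rounding at each printed step; every reported value is rounded just once. All derived quantities, including yield, glass mass, LOI, the six compositions, totals, are computed from the weighed amounts at 100.0 kg of glass in full precision as set out in problem or answer.
Target masses of each oxide per 100.0 kg enamel:
  B2O3: 7.603% × 100.0 = 7.603 kg
  BaO: 1.135% × 100.0 = 1.135 kg
  Al2O3: 3.878% × 100.0 = 3.878 kg
  SrO: 9.149% × 100.0 = 9.149 kg
  MgO: 4.653% × 100.0 = 4.653 kg
  SiO2: 73.58% × 100.0 = 73.58 kg
Mass-balance tally per oxide from the weights as reported, against the basis in use (oxide sums agree with the targets exact up to rounding of places):
  B2O3: 13.50·0.5632 = 7.603 kg (target 7.603 kg)
  BaO: 1.465·0.7746 = 1.135 kg (target 1.135 kg)
  Al2O3: 5.682·0.6484 + 64.51·0.003000 = 3.878 kg (target 3.878 kg)
  SrO: 12.97·0.7054 = 9.149 kg (target 9.149 kg)
  MgO: 14.78·0.3148 = 4.653 kg (target 4.653 kg)
  SiO2: 64.51·0.9949 + 14.78·0.6359 = 73.58 kg (target 73.58 kg)
Glass-mass sanity pass: total batch − LOI = 100.0 kg (the Σ of target masses is 100.0 kg; versus the stated basis of 100.0 kg — any gap is answer rounding).
Adding the batch up: Σ batch = 112.9 kg; Σ batch·LOI gives LOI loss = 12.91 kg; the yield ratio, glass ÷ batch: 88.57%.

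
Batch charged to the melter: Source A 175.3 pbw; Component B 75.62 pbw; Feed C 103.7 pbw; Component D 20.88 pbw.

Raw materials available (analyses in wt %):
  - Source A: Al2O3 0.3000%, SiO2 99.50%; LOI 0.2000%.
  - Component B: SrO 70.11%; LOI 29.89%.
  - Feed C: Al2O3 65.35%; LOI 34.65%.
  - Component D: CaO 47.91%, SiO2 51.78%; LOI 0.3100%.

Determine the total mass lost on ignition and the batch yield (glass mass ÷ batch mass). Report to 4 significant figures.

Each numeric step carries full precision from start to finish. Rounding to 4 significant figures governs each intermediate as displayed. Every reported number receives exactly one rounding — derived quantities are rebuilt from the batch weights at 316.5 pbw of glass at full float precision (the yield, net glass mass, four oxide percentages, totals, ignition loss) as given in the question or the answer.
LOI of each material in turn:
  Source A: 175.3 × 0.002000 = 0.3506 pbw
  Component B: 75.62 × 0.2989 = 22.60 pbw
  Feed C: 103.7 × 0.3465 = 35.93 pbw
  Component D: 20.88 × 0.003100 = 0.06473 pbw
Total LOI = 58.95 pbw
Glass = batch − LOI = 375.5 − 58.95 = 316.5 pbw

LOI loss = 58.95 pbw; glass = 316.5 pbw; yield = 84.30%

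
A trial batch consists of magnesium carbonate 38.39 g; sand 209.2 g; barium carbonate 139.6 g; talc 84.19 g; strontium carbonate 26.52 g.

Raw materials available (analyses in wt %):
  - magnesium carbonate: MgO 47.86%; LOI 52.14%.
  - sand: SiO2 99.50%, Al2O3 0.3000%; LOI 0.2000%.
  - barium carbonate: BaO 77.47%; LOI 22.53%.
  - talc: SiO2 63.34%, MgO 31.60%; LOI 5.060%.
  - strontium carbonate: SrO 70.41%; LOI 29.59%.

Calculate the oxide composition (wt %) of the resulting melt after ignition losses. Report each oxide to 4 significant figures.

Glass mass = 433.9 g (batch 497.9 − LOI 63.99).
Composition: SiO2 60.26%, Al2O3 0.1446%, MgO 10.37%, BaO 24.92%, SrO 4.303%

In-progress results are printed, rounded to 4 significant digits, in the printout — each numeric step maintains exact precision throughout; each reported figure includes exactly one rounding — derived quantities, which include ignition loss, yield, the five compositions, totals, glass mass, are carried at full float precision, as quoted within problem or answer, from the batch weights on 433.9 g of glass.
Per-oxide mass from batch:
  SiO2: 209.2·0.9950 + 84.19·0.6334 = 261.5 g
  Al2O3: 209.2·0.003000 = 0.6276 g
  MgO: 38.39·0.4786 + 84.19·0.3160 = 44.98 g
  BaO: 139.6·0.7747 = 108.1 g
  SrO: 26.52·0.7041 = 18.67 g
LOI: 38.39·0.5214 + 209.2·0.002000 + 139.6·0.2253 + 84.19·0.05060 + 26.52·0.2959 = 63.99 g
batch − LOI leaves glass = 497.9 − 63.99 = 433.9 g (matching Σ of the oxides)
wt % = 100 × oxide mass / glass mass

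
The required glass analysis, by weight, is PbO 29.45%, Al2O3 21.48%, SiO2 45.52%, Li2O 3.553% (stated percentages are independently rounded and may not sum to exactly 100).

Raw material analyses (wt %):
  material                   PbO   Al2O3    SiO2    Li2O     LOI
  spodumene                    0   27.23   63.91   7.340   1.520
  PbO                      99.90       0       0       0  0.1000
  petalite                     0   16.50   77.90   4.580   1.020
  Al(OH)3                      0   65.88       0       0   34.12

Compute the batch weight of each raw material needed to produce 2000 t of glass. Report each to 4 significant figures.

Every computation keeps exact precision from first step to last — the intermediate values are displayed rounded off to 4 significant figures when written out — each reported number is rounded once only — the derived quantities (glass mass, ignition loss, the totals, four oxide percentages, yield) are recomputed using the weight values on 2000 t of glass at full precision exactly as printed in the problem or the answer.
Target oxide masses per 2000 t glass:
  PbO: 29.45% × 2000 = 589.0 t
  Al2O3: 21.48% × 2000 = 429.6 t
  SiO2: 45.52% × 2000 = 910.4 t
  Li2O: 3.553% × 2000 = 71.06 t
Per-oxide balance check given the weights on record, per the basis as stated (oxide sums agree with the targets modulo rounding of the values):
  PbO: 589.6·0.9990 = 589.0 t (target 589.0 t)
  Al2O3: 489.4·0.2723 + 767.1·0.1650 + 257.7·0.6588 = 429.6 t (target 429.6 t)
  SiO2: 489.4·0.6391 + 767.1·0.7790 = 910.3 t (target 910.4 t)
  Li2O: 489.4·0.07340 + 767.1·0.04580 = 71.06 t (target 71.06 t)
Auditing the glass mass value: the batch minus its LOI: 2000 t (the Σ of target masses is 2000 t; against the stated basis, 2000 t — a pure rounding effect).
Whole-batch sum: Σ batch = 2104 t; the LOI term Σ batch·LOI equals 103.8 t; yield = glass ÷ total batch = 95.07%.

Batch per 2000 t glass:
  spodumene: 489.4 t
  PbO: 589.6 t
  petalite: 767.1 t
  Al(OH)3: 257.7 t
Total batch = 2104 t; LOI loss = 103.8 t; yield = 95.07%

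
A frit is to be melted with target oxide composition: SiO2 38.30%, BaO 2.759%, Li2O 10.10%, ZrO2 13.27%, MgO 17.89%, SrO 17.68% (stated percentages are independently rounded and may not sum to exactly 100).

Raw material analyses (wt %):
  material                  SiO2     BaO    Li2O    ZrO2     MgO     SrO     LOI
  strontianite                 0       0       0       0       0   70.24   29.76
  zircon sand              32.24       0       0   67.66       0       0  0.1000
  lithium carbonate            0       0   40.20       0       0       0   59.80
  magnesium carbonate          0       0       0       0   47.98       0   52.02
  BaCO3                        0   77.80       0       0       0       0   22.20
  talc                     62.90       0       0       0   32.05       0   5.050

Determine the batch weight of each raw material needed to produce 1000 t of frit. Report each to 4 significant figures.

Batch per 1000 t frit:
  strontianite: 251.7 t
  zircon sand: 196.1 t
  lithium carbonate: 251.2 t
  magnesium carbonate: 33.28 t
  BaCO3: 35.46 t
  talc: 508.4 t
Total batch = 1276 t; LOI loss = 276.2 t; yield = 78.36%

The whole derivation holds exact precision end to end; intermediates are printed, with 4-significant-figure rounding, alongside each step; each reported result undergoes a single rounding. All derived quantities (ignition loss, the six compositions, glass mass, totals, yield) are carried in full float precision using the weight values for 1000 t of glass, as given in the problem or answer text.
Target oxide masses per 1000 t frit:
  SiO2: 38.30% × 1000 = 383.0 t
  BaO: 2.759% × 1000 = 27.59 t
  Li2O: 10.10% × 1000 = 101.0 t
  ZrO2: 13.27% × 1000 = 132.7 t
  MgO: 17.89% × 1000 = 178.9 t
  SrO: 17.68% × 1000 = 176.8 t
A balance pass over the oxides, working from each reported weight, at the basis given (each sum matches its target mass exact up to rounding of places):
  SiO2: 196.1·0.3224 + 508.4·0.6290 = 383.0 t (target 383.0 t)
  BaO: 35.46·0.7780 = 27.59 t (target 27.59 t)
  Li2O: 251.2·0.4020 = 101.0 t (target 101.0 t)
  ZrO2: 196.1·0.6766 = 132.7 t (target 132.7 t)
  MgO: 33.28·0.4798 + 508.4·0.3205 = 178.9 t (target 178.9 t)
  SrO: 251.7·0.7024 = 176.8 t (target 176.8 t)
The glass-mass cross-check: whole batch net of LOI = 1000 t (summing oxide targets gives 1000 t; against the stated basis, 1000 t — a pure rounding effect).
Whole-batch sum: Σ batch = 1276 t; Σ batch·LOI gives LOI loss = 276.2 t; yield: glass divided by total = 78.36%.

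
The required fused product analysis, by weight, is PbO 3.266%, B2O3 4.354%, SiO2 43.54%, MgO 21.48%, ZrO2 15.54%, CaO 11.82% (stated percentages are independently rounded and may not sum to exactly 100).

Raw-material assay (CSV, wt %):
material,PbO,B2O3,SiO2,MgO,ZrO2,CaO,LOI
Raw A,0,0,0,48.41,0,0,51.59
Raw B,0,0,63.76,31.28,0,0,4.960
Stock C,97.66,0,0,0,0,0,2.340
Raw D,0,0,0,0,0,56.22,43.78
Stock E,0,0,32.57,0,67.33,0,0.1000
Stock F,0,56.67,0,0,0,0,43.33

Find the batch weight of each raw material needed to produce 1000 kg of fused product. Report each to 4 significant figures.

Batch per 1000 kg fused product:
  Raw A: 78.65 kg
  Raw B: 565.0 kg
  Stock C: 33.44 kg
  Raw D: 210.2 kg
  Stock E: 230.8 kg
  Stock F: 76.83 kg
Total batch = 1195 kg; LOI loss = 194.9 kg; yield = 83.69%

The whole derivation keeps full precision all the way through. Mid-chain values are shown rounded off to 4 significant figures at each printed step. Every reported figure takes a single rounding; the derived quantities, including net glass mass, the totals, ignition loss, the six compositions, yield, are recomputed starting from the weights at 1000 kg of glass in full float precision, exactly as printed in the question or the answer.
Oxide mass targets, per 1000 kg fused product:
  PbO: 3.266% × 1000 = 32.66 kg
  B2O3: 4.354% × 1000 = 43.54 kg
  SiO2: 43.54% × 1000 = 435.4 kg
  MgO: 21.48% × 1000 = 214.8 kg
  ZrO2: 15.54% × 1000 = 155.4 kg
  CaO: 11.82% × 1000 = 118.2 kg
Per-oxide balance check from the weights as reported, under the basis named above (oxide sums agree with the targets exact up to rounding of places):
  PbO: 33.44·0.9766 = 32.66 kg (target 32.66 kg)
  B2O3: 76.83·0.5667 = 43.54 kg (target 43.54 kg)
  SiO2: 565.0·0.6376 + 230.8·0.3257 = 435.4 kg (target 435.4 kg)
  MgO: 78.65·0.4841 + 565.0·0.3128 = 214.8 kg (target 214.8 kg)
  ZrO2: 230.8·0.6733 = 155.4 kg (target 155.4 kg)
  CaO: 210.2·0.5622 = 118.2 kg (target 118.2 kg)
Glass-mass bookkeeping: net batch after ignition = 1000 kg (the Σ of target masses is 1000 kg; stated basis 1000 kg — any gap is answer rounding).
Summing the batch: Σ batch = 1195 kg; Σ batch·LOI gives LOI loss = 194.9 kg; yield, glass over the total, = 83.69%.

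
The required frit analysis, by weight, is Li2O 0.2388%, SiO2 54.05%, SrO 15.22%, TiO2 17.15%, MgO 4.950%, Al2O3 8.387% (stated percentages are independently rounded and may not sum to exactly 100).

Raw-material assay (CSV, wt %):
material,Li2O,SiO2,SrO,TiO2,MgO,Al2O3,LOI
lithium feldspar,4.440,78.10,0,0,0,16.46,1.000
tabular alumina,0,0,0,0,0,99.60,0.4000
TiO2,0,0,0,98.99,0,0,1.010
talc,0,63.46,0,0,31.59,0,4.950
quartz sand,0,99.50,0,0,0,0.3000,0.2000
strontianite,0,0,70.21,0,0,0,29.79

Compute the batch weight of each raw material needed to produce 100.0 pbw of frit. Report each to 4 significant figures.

Working values appear, rounded to 4 significant digits, as written — each numeric step maintains full precision in all steps. Each reported value takes just one rounding. The derived quantities are carried from the weighed amounts on 100.0 pbw of glass at full precision (six oxide percentages, the yield, net glass mass, LOI, the totals) as given in the problem or the answer.
Target masses of each oxide per 100.0 pbw frit:
  Li2O: 0.2388% × 100.0 = 0.2388 pbw
  SiO2: 54.05% × 100.0 = 54.05 pbw
  SrO: 15.22% × 100.0 = 15.22 pbw
  TiO2: 17.15% × 100.0 = 17.15 pbw
  MgO: 4.950% × 100.0 = 4.950 pbw
  Al2O3: 8.387% × 100.0 = 8.387 pbw
Per-oxide balance check given the weights on record, for the quoted basis mass (target by target, the sums agree net of answer rounding effects):
  Li2O: 5.378·0.04440 = 0.2388 pbw (target 0.2388 pbw)
  SiO2: 5.378·0.7810 + 15.67·0.6346 + 40.11·0.9950 = 54.05 pbw (target 54.05 pbw)
  SrO: 21.68·0.7021 = 15.22 pbw (target 15.22 pbw)
  TiO2: 17.32·0.9899 = 17.15 pbw (target 17.15 pbw)
  MgO: 15.67·0.3159 = 4.950 pbw (target 4.950 pbw)
  Al2O3: 5.378·0.1646 + 7.411·0.9960 + 40.11·0.003000 = 8.387 pbw (target 8.387 pbw)
Glass mass check: Σ batch − LOI loss = 100.0 pbw (the Σ of target masses is 100.0 pbw; against the stated basis, 100.0 pbw — differing by rounding only).
Whole-batch sum: Σ batch = 107.6 pbw; LOI removed, Σ of batch·LOI: 7.573 pbw; glass ÷ batch gives a yield of 92.96%.

Batch per 100.0 pbw frit:
  lithium feldspar: 5.378 pbw
  tabular alumina: 7.411 pbw
  TiO2: 17.32 pbw
  talc: 15.67 pbw
  quartz sand: 40.11 pbw
  strontianite: 21.68 pbw
Total batch = 107.6 pbw; LOI loss = 7.573 pbw; yield = 92.96%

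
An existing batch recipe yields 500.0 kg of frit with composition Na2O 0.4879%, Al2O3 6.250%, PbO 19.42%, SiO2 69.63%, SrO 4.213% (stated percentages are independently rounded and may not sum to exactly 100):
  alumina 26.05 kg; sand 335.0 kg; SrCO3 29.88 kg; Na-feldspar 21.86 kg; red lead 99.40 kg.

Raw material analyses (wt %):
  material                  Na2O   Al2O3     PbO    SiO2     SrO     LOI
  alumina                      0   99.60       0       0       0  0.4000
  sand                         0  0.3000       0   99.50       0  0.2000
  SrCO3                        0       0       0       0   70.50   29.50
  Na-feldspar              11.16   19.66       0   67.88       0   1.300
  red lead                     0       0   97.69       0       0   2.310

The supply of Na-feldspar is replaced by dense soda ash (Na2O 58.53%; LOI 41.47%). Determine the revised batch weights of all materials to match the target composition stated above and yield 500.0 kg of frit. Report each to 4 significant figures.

Intermediates are displayed rounded off to 4 significant digits at each printed step. The working math carries exact precision through every step — every reported value is rounded just once; all derived quantities, including five oxide percentages, net glass mass, ignition loss, the totals, the yield, are rebuilt starting from the weights on 500.0 kg of glass in exact precision exactly as shown in the question or the answer.
Oxide mass targets, per 500.0 kg frit:
  Na2O: 0.4879% × 500.0 = 2.440 kg
  Al2O3: 6.250% × 500.0 = 31.25 kg
  PbO: 19.42% × 500.0 = 97.10 kg
  SiO2: 69.63% × 500.0 = 348.2 kg
  SrO: 4.213% × 500.0 = 21.06 kg
Mass-balance tally per oxide per the reported batch figures, at the basis given (target by target, the sums agree exact up to rounding of places):
  Na2O: 4.168·0.5853 = 2.440 kg (target 2.440 kg)
  Al2O3: 30.32·0.9960 + 349.9·0.003000 = 31.25 kg (target 31.25 kg)
  PbO: 99.40·0.9769 = 97.10 kg (target 97.10 kg)
  SiO2: 349.9·0.9950 = 348.2 kg (target 348.2 kg)
  SrO: 29.88·0.7050 = 21.07 kg (target 21.06 kg)
Glass mass check: net batch after ignition = 500.0 kg (the Σ of target masses is 500.0 kg; against the stated basis, 500.0 kg — rounding explains the deltas).
Whole-batch sum: Σ batch = 513.7 kg; Σ batch·LOI gives LOI loss = 13.66 kg; yield = glass ÷ total batch = 97.34%.

Revised batch per 500.0 kg frit:
  alumina: 30.32 kg
  sand: 349.9 kg
  SrCO3: 29.88 kg
  dense soda ash: 4.168 kg
  red lead: 99.40 kg
Total batch = 513.7 kg; LOI loss = 13.66 kg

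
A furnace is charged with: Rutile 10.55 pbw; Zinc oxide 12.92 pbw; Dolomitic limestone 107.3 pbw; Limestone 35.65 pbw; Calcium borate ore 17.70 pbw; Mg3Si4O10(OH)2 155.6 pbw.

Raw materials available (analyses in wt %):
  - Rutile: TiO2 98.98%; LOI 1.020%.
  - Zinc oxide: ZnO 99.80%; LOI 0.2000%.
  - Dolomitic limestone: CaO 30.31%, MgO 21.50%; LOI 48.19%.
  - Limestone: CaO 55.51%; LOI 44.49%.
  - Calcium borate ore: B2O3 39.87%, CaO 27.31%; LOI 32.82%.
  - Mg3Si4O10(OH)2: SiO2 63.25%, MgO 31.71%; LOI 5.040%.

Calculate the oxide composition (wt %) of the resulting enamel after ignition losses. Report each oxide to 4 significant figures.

Intermediates are rounded off to 4 significant digits when displayed. Every computation carries exact precision at every stage; a single rounding produces each reported number. The derived quantities (yield, the totals, ignition loss, net glass mass, the six compositions) are re-derived starting from the weights at 258.4 pbw of glass at exact precision as given in the question or the answer.
Delivered oxide masses:
  B2O3: 17.70·0.3987 = 7.057 pbw
  SiO2: 155.6·0.6325 = 98.42 pbw
  CaO: 107.3·0.3031 + 35.65·0.5551 + 17.70·0.2731 = 57.15 pbw
  MgO: 107.3·0.2150 + 155.6·0.3171 = 72.41 pbw
  TiO2: 10.55·0.9898 = 10.44 pbw
  ZnO: 12.92·0.9980 = 12.89 pbw
LOI: 10.55·0.01020 + 12.92·0.002000 + 107.3·0.4819 + 35.65·0.4449 + 17.70·0.3282 + 155.6·0.05040 = 81.35 pbw
Net of LOI, the glass mass = 339.7 − 81.35 = 258.4 pbw (= Σ oxide masses)
percent share: oxide ÷ glass, ×100

Glass mass = 258.4 pbw (batch 339.7 − LOI 81.35).
Composition: B2O3 2.731%, SiO2 38.09%, CaO 22.12%, MgO 28.03%, TiO2 4.042%, ZnO 4.991%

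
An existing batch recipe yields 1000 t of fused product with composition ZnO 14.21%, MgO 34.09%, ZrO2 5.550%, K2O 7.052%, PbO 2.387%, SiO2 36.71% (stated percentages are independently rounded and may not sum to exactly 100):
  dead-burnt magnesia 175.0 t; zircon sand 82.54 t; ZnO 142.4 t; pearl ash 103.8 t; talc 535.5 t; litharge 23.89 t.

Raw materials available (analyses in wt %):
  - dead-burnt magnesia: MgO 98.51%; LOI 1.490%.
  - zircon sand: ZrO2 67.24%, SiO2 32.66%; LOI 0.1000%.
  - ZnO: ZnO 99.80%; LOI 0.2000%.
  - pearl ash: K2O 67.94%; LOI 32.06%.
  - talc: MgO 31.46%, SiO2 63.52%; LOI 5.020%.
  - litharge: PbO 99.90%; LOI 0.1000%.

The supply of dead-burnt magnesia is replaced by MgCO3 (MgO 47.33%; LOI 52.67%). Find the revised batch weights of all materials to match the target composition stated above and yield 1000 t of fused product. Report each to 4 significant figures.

Revised batch per 1000 t fused product:
  MgCO3: 364.3 t
  zircon sand: 82.54 t
  ZnO: 142.4 t
  pearl ash: 103.8 t
  talc: 535.5 t
  litharge: 23.89 t
Total batch = 1252 t; LOI loss = 252.4 t

In-progress results appear rounded to 4 significant figures alongside each step. Each numeric step carries full float precision through every step — each reported value takes exactly one rounding — derived quantities, which include the yield, six oxide percentages, totals, net glass mass, ignition loss, are computed in exact precision, as set out in the question or the answer, from the batch weights per 1000 t of glass.
Target oxide masses per 1000 t fused product:
  ZnO: 14.21% × 1000 = 142.1 t
  MgO: 34.09% × 1000 = 340.9 t
  ZrO2: 5.550% × 1000 = 55.50 t
  K2O: 7.052% × 1000 = 70.52 t
  PbO: 2.387% × 1000 = 23.87 t
  SiO2: 36.71% × 1000 = 367.1 t
Mass-balance tally per oxide working from each reported weight, for the quoted basis mass (sums match the target masses once rounding is allowed for):
  ZnO: 142.4·0.9980 = 142.1 t (target 142.1 t)
  MgO: 364.3·0.4733 + 535.5·0.3146 = 340.9 t (target 340.9 t)
  ZrO2: 82.54·0.6724 = 55.50 t (target 55.50 t)
  K2O: 103.8·0.6794 = 70.52 t (target 70.52 t)
  PbO: 23.89·0.9990 = 23.87 t (target 23.87 t)
  SiO2: 82.54·0.3266 + 535.5·0.6352 = 367.1 t (target 367.1 t)
Glass-mass bookkeeping: batch total minus LOI = 1000 t (oxide target masses add up to 1000 t; stated basis 1000 t — any gap is answer rounding).
Total batch = Σ batch = 1252 t; Σ batch·LOI gives LOI loss = 252.4 t; as yield: glass ÷ batch → 79.84%.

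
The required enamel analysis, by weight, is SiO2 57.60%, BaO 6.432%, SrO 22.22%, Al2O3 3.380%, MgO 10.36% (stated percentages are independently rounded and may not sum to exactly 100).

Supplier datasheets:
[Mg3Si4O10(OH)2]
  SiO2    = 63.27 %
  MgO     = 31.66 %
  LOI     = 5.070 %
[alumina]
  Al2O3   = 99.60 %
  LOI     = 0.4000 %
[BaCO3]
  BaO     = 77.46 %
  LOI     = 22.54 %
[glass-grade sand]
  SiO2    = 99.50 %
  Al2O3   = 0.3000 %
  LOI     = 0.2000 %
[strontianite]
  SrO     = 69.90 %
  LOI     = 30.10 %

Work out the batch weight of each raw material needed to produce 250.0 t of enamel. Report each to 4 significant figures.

Every computation holds exact precision through the solve. Mid-chain values appear rounded to four significant digits alongside each step. A single rounding yields every reported result; derived quantities (five oxide percentages, the totals, ignition loss, net glass mass, yield) are recomputed in full float precision from the weighed amounts for 250.0 t of glass exactly as shown in problem or answer.
The oxide mass targets at 250.0 t enamel:
  SiO2: 57.60% × 250.0 = 144.0 t
  BaO: 6.432% × 250.0 = 16.08 t
  SrO: 22.22% × 250.0 = 55.55 t
  Al2O3: 3.380% × 250.0 = 8.450 t
  MgO: 10.36% × 250.0 = 25.90 t
Balance tally, oxide-wise, per the reported batch figures, relative to the basis at hand (sum by sum, the targets are met within answer rounding):
  SiO2: 81.81·0.6327 + 92.70·0.9950 = 144.0 t (target 144.0 t)
  BaO: 20.76·0.7746 = 16.08 t (target 16.08 t)
  SrO: 79.47·0.6990 = 55.55 t (target 55.55 t)
  Al2O3: 8.205·0.9960 + 92.70·0.003000 = 8.450 t (target 8.450 t)
  MgO: 81.81·0.3166 = 25.90 t (target 25.90 t)
Glass-mass closure: the batch minus its LOI: 250.0 t (summing oxide targets gives 250.0 t; with the basis standing at 250.0 t — deltas are rounding alone).
Summing the batch: Σ batch = 282.9 t; Σ batch·LOI gives LOI loss = 32.97 t; yield, glass over the total, = 88.35%.

Batch per 250.0 t enamel:
  Mg3Si4O10(OH)2: 81.81 t
  alumina: 8.205 t
  BaCO3: 20.76 t
  glass-grade sand: 92.70 t
  strontianite: 79.47 t
Total batch = 282.9 t; LOI loss = 32.97 t; yield = 88.35%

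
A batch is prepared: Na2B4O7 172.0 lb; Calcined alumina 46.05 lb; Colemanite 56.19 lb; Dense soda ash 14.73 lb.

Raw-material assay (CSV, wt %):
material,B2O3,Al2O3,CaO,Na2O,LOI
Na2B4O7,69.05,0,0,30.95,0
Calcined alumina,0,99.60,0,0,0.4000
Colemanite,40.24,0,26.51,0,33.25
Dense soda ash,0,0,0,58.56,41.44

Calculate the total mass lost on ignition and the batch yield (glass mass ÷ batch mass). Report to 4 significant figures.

LOI loss = 24.97 lb; glass = 264.0 lb; yield = 91.36%

All internal work runs at full float precision at each step; in-progress results are shown (rounded to four significant digits) when written out — each reported number is rounded a single time; derived quantities (four oxide percentages, the yield, the totals, glass mass, LOI) are re-derived starting from the weights at 264.0 lb of glass at exact precision as given in the problem or the answer.
Per-material ignition loss:
  Na2B4O7: 172.0 × 0 = 0 lb
  Calcined alumina: 46.05 × 0.004000 = 0.1842 lb
  Colemanite: 56.19 × 0.3325 = 18.68 lb
  Dense soda ash: 14.73 × 0.4144 = 6.104 lb
Total LOI = 24.97 lb
Glass = batch − LOI = 289.0 − 24.97 = 264.0 lb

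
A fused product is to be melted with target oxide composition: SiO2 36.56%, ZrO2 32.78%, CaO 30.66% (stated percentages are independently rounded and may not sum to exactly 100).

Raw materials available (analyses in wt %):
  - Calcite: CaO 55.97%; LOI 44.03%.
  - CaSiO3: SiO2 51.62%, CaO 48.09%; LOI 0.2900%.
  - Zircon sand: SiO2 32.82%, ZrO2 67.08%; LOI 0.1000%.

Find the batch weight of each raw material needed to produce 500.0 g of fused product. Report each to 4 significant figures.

The intermediate values are printed with 4-significant-digit rounding in the working — all arithmetic holds exact precision through every step — each reported number is rounded just once. All derived quantities are computed from the weighed amounts at 500.0 g of glass in full precision (net glass mass, totals, the yield, the three compositions, ignition loss), precisely as stated by the question or the answer.
Per-oxide target masses for 500.0 g fused product:
  SiO2: 36.56% × 500.0 = 182.8 g
  ZrO2: 32.78% × 500.0 = 163.9 g
  CaO: 30.66% × 500.0 = 153.3 g
Sums-versus-targets review using the reported weights, against the basis in use (target by target, the sums agree once rounding is allowed for):
  SiO2: 198.8·0.5162 + 244.3·0.3282 = 182.8 g (target 182.8 g)
  ZrO2: 244.3·0.6708 = 163.9 g (target 163.9 g)
  CaO: 103.1·0.5597 + 198.8·0.4809 = 153.3 g (target 153.3 g)
Glass mass check: the batch minus its LOI: 500.0 g (oxide target masses add up to 500.0 g; against the stated basis, 500.0 g — any gap is answer rounding).
Total batch = Σ batch = 546.2 g; Σ batch·LOI gives LOI loss = 46.22 g; the yield ratio, glass ÷ batch: 91.54%.

Batch per 500.0 g fused product:
  Calcite: 103.1 g
  CaSiO3: 198.8 g
  Zircon sand: 244.3 g
Total batch = 546.2 g; LOI loss = 46.22 g; yield = 91.54%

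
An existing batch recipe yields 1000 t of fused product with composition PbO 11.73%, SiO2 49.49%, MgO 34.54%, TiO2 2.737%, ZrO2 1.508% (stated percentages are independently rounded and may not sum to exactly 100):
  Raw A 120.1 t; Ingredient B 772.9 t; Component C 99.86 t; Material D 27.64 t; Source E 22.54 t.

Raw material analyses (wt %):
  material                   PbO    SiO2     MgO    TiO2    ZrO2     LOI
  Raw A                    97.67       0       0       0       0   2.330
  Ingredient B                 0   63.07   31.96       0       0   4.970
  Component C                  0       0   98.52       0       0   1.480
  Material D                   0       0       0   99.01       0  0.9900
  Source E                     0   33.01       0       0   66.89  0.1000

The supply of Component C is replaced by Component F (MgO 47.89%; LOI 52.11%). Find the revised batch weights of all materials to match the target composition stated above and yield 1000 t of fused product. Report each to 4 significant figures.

Each numeric step maintains exact precision through the solve — the intermediate values appear, rounded to four significant figures, in the working. Every reported figure includes exactly one rounding; all derived quantities, which include the totals, the five compositions, net glass mass, ignition loss, yield, are computed in full precision, as set out in the problem or the answer, starting from the weights on 1000 t of glass.
Oxide mass targets, per 1000 t fused product:
  PbO: 11.73% × 1000 = 117.3 t
  SiO2: 49.49% × 1000 = 494.9 t
  MgO: 34.54% × 1000 = 345.4 t
  TiO2: 2.737% × 1000 = 27.37 t
  ZrO2: 1.508% × 1000 = 15.08 t
A balance pass over the oxides, per the reported batch figures, under the basis named above (summed amounts equal target values modulo rounding of the values):
  PbO: 120.1·0.9767 = 117.3 t (target 117.3 t)
  SiO2: 772.9·0.6307 + 22.54·0.3301 = 494.9 t (target 494.9 t)
  MgO: 772.9·0.3196 + 205.4·0.4789 = 345.4 t (target 345.4 t)
  TiO2: 27.64·0.9901 = 27.37 t (target 27.37 t)
  ZrO2: 22.54·0.6689 = 15.08 t (target 15.08 t)
Glass-mass closure: total charge less LOI = 1000 t (summing oxide targets gives 1000 t; with the basis standing at 1000 t — rounding explains the deltas).
Batch total: Σ batch = 1149 t; ignition loss, Σ(batch × LOI) = 148.5 t; as yield: glass ÷ batch → 87.07%.

Revised batch per 1000 t fused product:
  Raw A: 120.1 t
  Ingredient B: 772.9 t
  Component F: 205.4 t
  Material D: 27.64 t
  Source E: 22.54 t
Total batch = 1149 t; LOI loss = 148.5 t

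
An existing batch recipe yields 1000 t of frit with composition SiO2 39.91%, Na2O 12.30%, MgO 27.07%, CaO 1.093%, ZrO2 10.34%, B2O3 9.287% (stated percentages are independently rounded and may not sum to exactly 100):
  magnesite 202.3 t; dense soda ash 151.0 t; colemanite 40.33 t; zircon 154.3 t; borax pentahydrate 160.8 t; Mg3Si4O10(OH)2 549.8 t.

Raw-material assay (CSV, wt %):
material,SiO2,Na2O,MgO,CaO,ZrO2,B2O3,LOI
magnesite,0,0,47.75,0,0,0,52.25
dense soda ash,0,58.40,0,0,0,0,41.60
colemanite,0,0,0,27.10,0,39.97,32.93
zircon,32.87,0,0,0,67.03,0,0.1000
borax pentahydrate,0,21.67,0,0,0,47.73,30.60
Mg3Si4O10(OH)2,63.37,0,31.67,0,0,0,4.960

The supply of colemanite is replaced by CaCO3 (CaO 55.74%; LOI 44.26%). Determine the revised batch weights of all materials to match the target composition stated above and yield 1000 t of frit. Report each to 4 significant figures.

Revised batch per 1000 t frit:
  magnesite: 202.3 t
  dense soda ash: 138.4 t
  CaCO3: 19.61 t
  zircon: 154.3 t
  borax pentahydrate: 194.6 t
  Mg3Si4O10(OH)2: 549.8 t
Total batch = 1259 t; LOI loss = 258.9 t

Values along the way are printed rounded off to 4 significant digits on the page — each numeric step maintains full float precision throughout — each reported result sees exactly one rounding — all derived quantities, including the totals, net glass mass, yield, six oxide percentages, ignition loss, are recomputed starting from the weights per 1000 t of glass at exact precision exactly as shown in the problem or answer text.
Oxide-by-oxide targets in 1000 t frit:
  SiO2: 39.91% × 1000 = 399.1 t
  Na2O: 12.30% × 1000 = 123.0 t
  MgO: 27.07% × 1000 = 270.7 t
  CaO: 1.093% × 1000 = 10.93 t
  ZrO2: 10.34% × 1000 = 103.4 t
  B2O3: 9.287% × 1000 = 92.87 t
Checking each oxide sum with the batch weights as given, versus the basis set out (sums match the target masses net of answer rounding effects):
  SiO2: 154.3·0.3287 + 549.8·0.6337 = 399.1 t (target 399.1 t)
  Na2O: 138.4·0.5840 + 194.6·0.2167 = 123.0 t (target 123.0 t)
  MgO: 202.3·0.4775 + 549.8·0.3167 = 270.7 t (target 270.7 t)
  CaO: 19.61·0.5574 = 10.93 t (target 10.93 t)
  ZrO2: 154.3·0.6703 = 103.4 t (target 103.4 t)
  B2O3: 194.6·0.4773 = 92.88 t (target 92.87 t)
Consistency of the glass mass: batch Σ − ignition loss = 1000 t (summing oxide targets gives 1000 t; with the basis standing at 1000 t — gaps are rounding artifacts).
Adding the batch up: Σ batch = 1259 t; loss to ignition Σ batch·LOI = 258.9 t; yield: glass divided by total = 79.43%.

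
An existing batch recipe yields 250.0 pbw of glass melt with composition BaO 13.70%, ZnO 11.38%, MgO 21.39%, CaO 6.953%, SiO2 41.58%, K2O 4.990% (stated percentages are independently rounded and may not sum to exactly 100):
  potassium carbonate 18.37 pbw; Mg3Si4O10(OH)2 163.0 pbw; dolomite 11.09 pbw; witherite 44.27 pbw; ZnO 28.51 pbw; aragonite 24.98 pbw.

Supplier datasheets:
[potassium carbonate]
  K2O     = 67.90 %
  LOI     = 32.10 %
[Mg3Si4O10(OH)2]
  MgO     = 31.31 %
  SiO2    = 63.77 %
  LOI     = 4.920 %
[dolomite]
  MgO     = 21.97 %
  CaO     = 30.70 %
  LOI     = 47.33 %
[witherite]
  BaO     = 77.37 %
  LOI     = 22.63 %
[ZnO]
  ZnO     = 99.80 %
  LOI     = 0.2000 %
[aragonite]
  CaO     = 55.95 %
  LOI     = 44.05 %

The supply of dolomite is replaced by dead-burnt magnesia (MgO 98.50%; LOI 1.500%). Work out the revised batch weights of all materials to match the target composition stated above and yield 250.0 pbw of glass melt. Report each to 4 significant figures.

Revised batch per 250.0 pbw glass melt:
  potassium carbonate: 18.37 pbw
  Mg3Si4O10(OH)2: 163.0 pbw
  dead-burnt magnesia: 2.474 pbw
  witherite: 44.27 pbw
  ZnO: 28.51 pbw
  aragonite: 31.07 pbw
Total batch = 287.7 pbw; LOI loss = 37.72 pbw

All internal work maintains full float precision at all times. In-progress results are rounded to 4 significant figures as shown. Every reported number is rounded a single time — all derived quantities are computed from the weighed amounts per 250.0 pbw of glass in full float precision (net glass mass, yield, totals, six oxide percentages, ignition loss), as set out in the problem or answer text.
Oxide mass targets, per 250.0 pbw glass melt:
  BaO: 13.70% × 250.0 = 34.25 pbw
  ZnO: 11.38% × 250.0 = 28.45 pbw
  MgO: 21.39% × 250.0 = 53.48 pbw
  CaO: 6.953% × 250.0 = 17.38 pbw
  SiO2: 41.58% × 250.0 = 104.0 pbw
  K2O: 4.990% × 250.0 = 12.48 pbw
A balance pass over the oxides, using the reported weights, on the stated basis (every target is met by its sum within answer rounding):
  BaO: 44.27·0.7737 = 34.25 pbw (target 34.25 pbw)
  ZnO: 28.51·0.9980 = 28.45 pbw (target 28.45 pbw)
  MgO: 163.0·0.3131 + 2.474·0.9850 = 53.47 pbw (target 53.48 pbw)
  CaO: 31.07·0.5595 = 17.38 pbw (target 17.38 pbw)
  SiO2: 163.0·0.6377 = 103.9 pbw (target 104.0 pbw)
  K2O: 18.37·0.6790 = 12.47 pbw (target 12.48 pbw)
Glass mass check: net batch after ignition = 250.0 pbw (the Σ of target masses is 250.0 pbw; versus the stated basis of 250.0 pbw — differing by rounding only).
Adding the batch up: Σ batch = 287.7 pbw; loss to ignition Σ batch·LOI = 37.72 pbw; the yield ratio, glass ÷ batch: 86.89%.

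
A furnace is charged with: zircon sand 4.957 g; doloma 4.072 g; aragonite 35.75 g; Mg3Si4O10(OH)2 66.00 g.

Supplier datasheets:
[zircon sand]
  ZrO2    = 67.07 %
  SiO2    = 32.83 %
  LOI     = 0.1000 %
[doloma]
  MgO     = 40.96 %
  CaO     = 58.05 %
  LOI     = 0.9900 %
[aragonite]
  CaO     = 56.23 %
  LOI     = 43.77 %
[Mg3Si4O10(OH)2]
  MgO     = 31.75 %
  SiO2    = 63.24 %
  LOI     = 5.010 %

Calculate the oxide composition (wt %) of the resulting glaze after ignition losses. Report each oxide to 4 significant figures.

Every computation maintains full float precision at all times; working values appear with 4-significant-digit rounding in the printout. Exactly one rounding lands on every reported value; the derived quantities (LOI, totals, the four compositions, net glass mass, the yield) are rebuilt from the weighed amounts for 91.78 g of glass in full float precision exactly as shown in problem or answer.
Oxide-by-oxide delivered mass:
  ZrO2: 4.957·0.6707 = 3.325 g
  MgO: 4.072·0.4096 + 66.00·0.3175 = 22.62 g
  CaO: 4.072·0.5805 + 35.75·0.5623 = 22.47 g
  SiO2: 4.957·0.3283 + 66.00·0.6324 = 43.37 g
LOI: 4.957·0.001000 + 4.072·0.009900 + 35.75·0.4377 + 66.00·0.05010 = 19.00 g
The glass mass, total less LOI, = 110.8 − 19.00 = 91.78 g (equal to the oxide-mass sum)
percent share: oxide ÷ glass, ×100

Glass mass = 91.78 g (batch 110.8 − LOI 19.00).
Composition: ZrO2 3.622%, MgO 24.65%, CaO 24.48%, SiO2 47.25%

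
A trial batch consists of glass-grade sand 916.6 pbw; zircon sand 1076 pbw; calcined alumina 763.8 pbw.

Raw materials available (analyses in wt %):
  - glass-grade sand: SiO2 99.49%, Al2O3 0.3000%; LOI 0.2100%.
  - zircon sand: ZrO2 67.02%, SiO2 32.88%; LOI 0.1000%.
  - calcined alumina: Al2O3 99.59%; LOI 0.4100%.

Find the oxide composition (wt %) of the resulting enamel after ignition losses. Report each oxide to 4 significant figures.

The intermediate values are displayed with 4-significant-figure rounding as written — the whole derivation holds full precision at all times. Every reported figure sees exactly one rounding — the derived quantities, which include the yield, the totals, glass mass, three oxide percentages, LOI, are recomputed at exact precision, as given in question or answer, using the weight values per 2750 pbw of glass.
Per-oxide mass from batch:
  ZrO2: 1076·0.6702 = 721.1 pbw
  SiO2: 916.6·0.9949 + 1076·0.3288 = 1266 pbw
  Al2O3: 916.6·0.003000 + 763.8·0.9959 = 763.4 pbw
LOI: 916.6·0.002100 + 1076·0.001000 + 763.8·0.004100 = 6.132 pbw
batch − LOI leaves glass = 2756 − 6.132 = 2750 pbw (= Σ oxide masses)
each oxide over glass, ×100, is wt %

Glass mass = 2750 pbw (batch 2756 − LOI 6.132).
Composition: ZrO2 26.22%, SiO2 46.02%, Al2O3 27.76%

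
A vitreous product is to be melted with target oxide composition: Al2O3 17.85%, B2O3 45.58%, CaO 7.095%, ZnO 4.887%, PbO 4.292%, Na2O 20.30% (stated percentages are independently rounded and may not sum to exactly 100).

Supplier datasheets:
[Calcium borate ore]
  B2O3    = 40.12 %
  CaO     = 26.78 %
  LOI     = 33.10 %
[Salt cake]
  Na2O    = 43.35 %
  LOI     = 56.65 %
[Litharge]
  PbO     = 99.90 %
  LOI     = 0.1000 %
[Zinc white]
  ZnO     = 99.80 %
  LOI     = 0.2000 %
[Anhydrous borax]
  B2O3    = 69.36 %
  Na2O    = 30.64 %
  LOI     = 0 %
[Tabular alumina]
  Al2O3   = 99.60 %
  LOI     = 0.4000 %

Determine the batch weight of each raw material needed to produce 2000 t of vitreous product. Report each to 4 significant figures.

Batch per 2000 t vitreous product:
  Calcium borate ore: 529.9 t
  Salt cake: 224.2 t
  Litharge: 85.93 t
  Zinc white: 97.94 t
  Anhydrous borax: 1008 t
  Tabular alumina: 358.4 t
Total batch = 2304 t; LOI loss = 304.1 t; yield = 86.80%

Working values are displayed rounded to four significant digits in the printout; every computation holds full precision throughout; every reported figure includes exactly one rounding. All derived quantities are recomputed at full precision (the totals, LOI, the six compositions, glass mass, yield) using the weight values at 2000 t of glass, as they appear in question or answer.
The oxide mass targets at 2000 t vitreous product:
  Al2O3: 17.85% × 2000 = 357.0 t
  B2O3: 45.58% × 2000 = 911.6 t
  CaO: 7.095% × 2000 = 141.9 t
  ZnO: 4.887% × 2000 = 97.74 t
  PbO: 4.292% × 2000 = 85.84 t
  Na2O: 20.30% × 2000 = 406.0 t
Balance tally, oxide-wise, with the batch weights as given, on the stated basis (oxide sums agree with the targets inside rounding margins):
  Al2O3: 358.4·0.9960 = 357.0 t (target 357.0 t)
  B2O3: 529.9·0.4012 + 1008·0.6936 = 911.7 t (target 911.6 t)
  CaO: 529.9·0.2678 = 141.9 t (target 141.9 t)
  ZnO: 97.94·0.9980 = 97.74 t (target 97.74 t)
  PbO: 85.93·0.9990 = 85.84 t (target 85.84 t)
  Na2O: 224.2·0.4335 + 1008·0.3064 = 406.0 t (target 406.0 t)
Mass balance on the glass: batch total minus LOI = 2000 t (oxide target masses add up to 2000 t; versus the stated basis of 2000 t — any gap is answer rounding).
Total batch = Σ batch = 2304 t; LOI loss = Σ batch·LOI = 304.1 t; yield, glass over the total, = 86.80%.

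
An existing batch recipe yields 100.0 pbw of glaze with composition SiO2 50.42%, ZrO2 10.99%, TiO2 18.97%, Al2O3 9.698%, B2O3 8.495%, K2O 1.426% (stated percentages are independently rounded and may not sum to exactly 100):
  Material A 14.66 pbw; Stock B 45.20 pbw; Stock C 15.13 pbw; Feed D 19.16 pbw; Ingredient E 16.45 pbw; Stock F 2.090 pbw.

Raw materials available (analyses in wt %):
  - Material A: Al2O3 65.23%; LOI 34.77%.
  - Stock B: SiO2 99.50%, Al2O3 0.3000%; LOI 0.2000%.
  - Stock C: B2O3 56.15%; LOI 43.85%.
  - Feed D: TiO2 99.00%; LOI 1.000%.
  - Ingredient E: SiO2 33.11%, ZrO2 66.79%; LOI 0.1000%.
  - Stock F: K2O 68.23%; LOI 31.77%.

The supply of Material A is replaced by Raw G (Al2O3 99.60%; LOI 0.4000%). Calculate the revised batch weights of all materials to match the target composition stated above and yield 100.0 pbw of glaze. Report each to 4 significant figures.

Revised batch per 100.0 pbw glaze:
  Raw G: 9.601 pbw
  Stock B: 45.20 pbw
  Stock C: 15.13 pbw
  Feed D: 19.16 pbw
  Ingredient E: 16.45 pbw
  Stock F: 2.090 pbw
Total batch = 107.6 pbw; LOI loss = 7.635 pbw

Values along the way are printed (rounded to 4 significant figures) as written; each numeric step holds full float precision at all times; a single rounding produces each reported number; all derived quantities are carried using the weight values on 100.0 pbw of glass at full float precision (the yield, six oxide percentages, totals, LOI, glass mass), as they appear in the problem or answer text.
Oxide mass targets, per 100.0 pbw glaze:
  SiO2: 50.42% × 100.0 = 50.42 pbw
  ZrO2: 10.99% × 100.0 = 10.99 pbw
  TiO2: 18.97% × 100.0 = 18.97 pbw
  Al2O3: 9.698% × 100.0 = 9.698 pbw
  B2O3: 8.495% × 100.0 = 8.495 pbw
  K2O: 1.426% × 100.0 = 1.426 pbw
Balance tally, oxide-wise, with the batch weights as given, per the basis as stated (sums match the target masses once rounding is allowed for):
  SiO2: 45.20·0.9950 + 16.45·0.3311 = 50.42 pbw (target 50.42 pbw)
  ZrO2: 16.45·0.6679 = 10.99 pbw (target 10.99 pbw)
  TiO2: 19.16·0.9900 = 18.97 pbw (target 18.97 pbw)
  Al2O3: 9.601·0.9960 + 45.20·0.003000 = 9.698 pbw (target 9.698 pbw)
  B2O3: 15.13·0.5615 = 8.495 pbw (target 8.495 pbw)
  K2O: 2.090·0.6823 = 1.426 pbw (target 1.426 pbw)
Mass balance on the glass: whole batch net of LOI = 100.0 pbw (summing oxide targets gives 100.0 pbw; with the basis standing at 100.0 pbw — rounding explains the deltas).
Batch total: Σ batch = 107.6 pbw; loss to ignition Σ batch·LOI = 7.635 pbw; yield = glass ÷ total batch = 92.91%.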